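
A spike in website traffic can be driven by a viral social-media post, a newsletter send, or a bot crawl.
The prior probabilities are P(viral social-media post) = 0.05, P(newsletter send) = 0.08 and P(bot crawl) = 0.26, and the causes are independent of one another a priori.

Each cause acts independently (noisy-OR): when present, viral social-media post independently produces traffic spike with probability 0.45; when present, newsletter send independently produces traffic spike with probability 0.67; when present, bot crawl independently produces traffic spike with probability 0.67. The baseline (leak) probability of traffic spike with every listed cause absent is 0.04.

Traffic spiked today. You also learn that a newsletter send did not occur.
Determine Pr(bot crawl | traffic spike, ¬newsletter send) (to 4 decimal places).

Under noisy-OR, P(traffic spike | causes) = 1 − (1−0.04)·∏(1−qᵢ) over the active causes.
Enumerate the 4 (viral social-media post, bot crawl) configurations and weight by the priors:
  P(traffic spike | ¬newsletter send) = 0.04*0.95*0.74 + 0.6832*0.95*0.26 + 0.472*0.05*0.74 + 0.82576*0.05*0.26
        = 0.028120 + 0.168750 + 0.017464 + 0.010735 = 0.225069
Keeping only the bot crawl-present terms gives 0.179485, so
  P(bot crawl | traffic spike, ¬newsletter send) = 0.179485 / 0.225069 ≈ 0.7975

Pr(bot crawl | traffic spike, ¬newsletter send) ≈ 0.7975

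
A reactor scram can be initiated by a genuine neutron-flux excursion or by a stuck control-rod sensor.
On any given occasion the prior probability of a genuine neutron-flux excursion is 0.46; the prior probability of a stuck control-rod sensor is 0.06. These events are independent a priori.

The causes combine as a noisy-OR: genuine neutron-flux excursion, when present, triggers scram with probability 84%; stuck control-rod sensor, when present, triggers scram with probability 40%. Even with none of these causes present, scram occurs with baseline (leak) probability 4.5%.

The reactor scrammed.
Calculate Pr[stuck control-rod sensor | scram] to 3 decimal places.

Under noisy-OR, P(scram | causes) = 1 − (1−0.045)·∏(1−qᵢ) over the active causes.
Sum P(scram|·) weighted by the priors over the 4 (genuine neutron-flux excursion, stuck control-rod sensor) configurations:
  P(scram) = 0.045×0.54×0.94 + 0.427×0.54×0.06 + 0.8472×0.46×0.94 + 0.90832×0.46×0.06
        = 0.022842 + 0.013835 + 0.366329 + 0.025070 = 0.428076
Configurations with stuck control-rod sensor contribute 0.038905, so
  P(stuck control-rod sensor | scram) = 0.038905 / 0.428076 ≈ 0.091

Pr[stuck control-rod sensor | scram] ≈ 0.091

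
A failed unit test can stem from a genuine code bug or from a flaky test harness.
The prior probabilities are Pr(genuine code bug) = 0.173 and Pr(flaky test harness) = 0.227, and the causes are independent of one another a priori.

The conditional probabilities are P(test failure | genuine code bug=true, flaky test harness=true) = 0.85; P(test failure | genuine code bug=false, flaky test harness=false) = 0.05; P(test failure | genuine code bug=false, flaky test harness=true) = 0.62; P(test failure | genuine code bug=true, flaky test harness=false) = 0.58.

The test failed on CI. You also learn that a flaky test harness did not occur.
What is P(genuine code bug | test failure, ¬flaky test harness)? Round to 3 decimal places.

P(genuine code bug | test failure, ¬flaky test harness) ≈ 0.708

P(test failure | ¬flaky test harness) = 0.05·0.827 + 0.58·0.173 = 0.041350 + 0.100340 = 0.141690
The genuine code bug-present share is 0.58·0.173 = 0.100340.
So P(genuine code bug | test failure, ¬flaky test harness) = 0.100340/0.141690 ≈ 0.708.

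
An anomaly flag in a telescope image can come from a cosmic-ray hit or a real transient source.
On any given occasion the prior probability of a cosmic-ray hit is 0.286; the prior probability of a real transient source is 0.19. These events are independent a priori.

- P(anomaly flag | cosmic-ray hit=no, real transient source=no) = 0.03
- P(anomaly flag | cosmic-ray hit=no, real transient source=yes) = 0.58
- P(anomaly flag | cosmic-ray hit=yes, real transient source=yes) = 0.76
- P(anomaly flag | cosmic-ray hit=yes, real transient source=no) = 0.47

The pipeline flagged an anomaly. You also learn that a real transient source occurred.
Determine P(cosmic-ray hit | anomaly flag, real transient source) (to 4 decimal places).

P(anomaly flag | real transient source) = 0.58×0.714 + 0.76×0.286 = 0.414120 + 0.217360 = 0.631480
Of this, 0.217360 comes from 0.76×0.286 (the cosmic-ray hit=true cases).
P(cosmic-ray hit | anomaly flag, real transient source) = 0.217360 / 0.631480 ≈ 0.3442

P(cosmic-ray hit | anomaly flag, real transient source) ≈ 0.3442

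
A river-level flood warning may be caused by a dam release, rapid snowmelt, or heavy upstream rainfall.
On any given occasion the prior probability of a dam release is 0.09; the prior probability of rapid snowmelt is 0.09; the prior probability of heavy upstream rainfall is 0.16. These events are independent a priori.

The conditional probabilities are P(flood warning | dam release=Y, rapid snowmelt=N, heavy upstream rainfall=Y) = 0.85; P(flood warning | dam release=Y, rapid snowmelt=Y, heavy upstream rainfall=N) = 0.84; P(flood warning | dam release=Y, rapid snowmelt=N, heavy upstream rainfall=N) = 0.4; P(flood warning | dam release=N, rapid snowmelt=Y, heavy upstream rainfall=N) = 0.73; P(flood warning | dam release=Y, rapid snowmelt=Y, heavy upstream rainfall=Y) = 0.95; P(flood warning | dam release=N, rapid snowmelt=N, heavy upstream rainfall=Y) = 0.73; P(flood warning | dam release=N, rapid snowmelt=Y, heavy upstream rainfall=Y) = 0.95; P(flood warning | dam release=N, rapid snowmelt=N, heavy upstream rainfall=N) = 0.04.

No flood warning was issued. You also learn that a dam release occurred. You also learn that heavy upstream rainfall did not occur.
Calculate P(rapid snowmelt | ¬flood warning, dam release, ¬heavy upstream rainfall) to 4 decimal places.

Sum P(¬flood warning|·) weighted by the priors over both values of rapid snowmelt:
  P(¬flood warning | dam release, ¬heavy upstream rainfall) = 0.6×0.91 + 0.16×0.09
        = 0.546000 + 0.014400 = 0.560400
The terms with rapid snowmelt present sum to 0.014400, so
  P(rapid snowmelt | ¬flood warning, dam release, ¬heavy upstream rainfall) = 0.014400 / 0.560400 ≈ 0.0257

P(rapid snowmelt | ¬flood warning, dam release, ¬heavy upstream rainfall) ≈ 0.0257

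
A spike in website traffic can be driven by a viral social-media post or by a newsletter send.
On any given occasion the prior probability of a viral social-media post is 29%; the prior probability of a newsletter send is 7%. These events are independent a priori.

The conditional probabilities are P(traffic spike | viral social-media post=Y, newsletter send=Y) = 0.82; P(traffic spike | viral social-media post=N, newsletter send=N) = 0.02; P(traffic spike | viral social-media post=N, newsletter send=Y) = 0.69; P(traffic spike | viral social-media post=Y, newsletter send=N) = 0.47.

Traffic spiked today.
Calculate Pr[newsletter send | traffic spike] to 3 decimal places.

Pr[newsletter send | traffic spike] ≈ 0.267

Sum P(traffic spike|·) weighted by the priors over the 4 (viral social-media post, newsletter send) configurations:
  P(traffic spike) = 0.02×0.71×0.93 + 0.69×0.71×0.07 + 0.47×0.29×0.93 + 0.82×0.29×0.07
        = 0.013206 + 0.034293 + 0.126759 + 0.016646 = 0.190904
Configurations with newsletter send contribute 0.050939, so
  P(newsletter send | traffic spike) = 0.050939 / 0.190904 ≈ 0.267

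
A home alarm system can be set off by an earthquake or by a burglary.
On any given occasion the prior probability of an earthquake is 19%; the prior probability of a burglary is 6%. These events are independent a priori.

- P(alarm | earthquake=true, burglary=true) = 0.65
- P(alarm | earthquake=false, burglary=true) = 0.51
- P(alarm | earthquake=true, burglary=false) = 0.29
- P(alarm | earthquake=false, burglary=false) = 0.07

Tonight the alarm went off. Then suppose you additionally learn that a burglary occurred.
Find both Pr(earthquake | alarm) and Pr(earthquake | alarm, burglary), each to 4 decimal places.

Weight on earthquake=true, given the evidence: 0.051794 + 0.007410 = 0.059204
Normalizer over all consistent configurations: 0.07·0.81·0.94 + 0.51·0.81·0.06 + 0.29·0.19·0.94 + 0.65·0.19·0.06 = 0.137288
P(earthquake | alarm) = 0.059204/0.137288 ≈ 0.4312

With the extra evidence:
P(alarm | burglary) = 0.51×0.81 + 0.65×0.19 = 0.413100 + 0.123500 = 0.536600
Restricting to configurations with earthquake present: 0.65×0.19 = 0.123500.
Hence the posterior is 0.123500/0.536600 ≈ 0.2302.

Pr(earthquake | alarm) ≈ 0.4312; Pr(earthquake | alarm, burglary) ≈ 0.2302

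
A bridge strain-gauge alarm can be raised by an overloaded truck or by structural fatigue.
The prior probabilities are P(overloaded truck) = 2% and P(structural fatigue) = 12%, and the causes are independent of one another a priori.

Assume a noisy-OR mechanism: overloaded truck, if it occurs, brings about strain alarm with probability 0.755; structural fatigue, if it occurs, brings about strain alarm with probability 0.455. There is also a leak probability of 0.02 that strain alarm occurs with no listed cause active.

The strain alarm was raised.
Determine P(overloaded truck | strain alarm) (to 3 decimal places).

Under noisy-OR, P(strain alarm | causes) = 1 − (1−0.02)·∏(1−qᵢ) over the active causes.
Numerator (weight on configurations with overloaded truck): 0.013374 + 0.002086 = 0.015460
Normalizer over all consistent configurations: 0.02×0.98×0.88 + 0.4659×0.98×0.12 + 0.7599×0.02×0.88 + 0.869146×0.02×0.12 = 0.087498
P(overloaded truck | strain alarm) = 0.015460/0.087498 ≈ 0.177

P(overloaded truck | strain alarm) ≈ 0.177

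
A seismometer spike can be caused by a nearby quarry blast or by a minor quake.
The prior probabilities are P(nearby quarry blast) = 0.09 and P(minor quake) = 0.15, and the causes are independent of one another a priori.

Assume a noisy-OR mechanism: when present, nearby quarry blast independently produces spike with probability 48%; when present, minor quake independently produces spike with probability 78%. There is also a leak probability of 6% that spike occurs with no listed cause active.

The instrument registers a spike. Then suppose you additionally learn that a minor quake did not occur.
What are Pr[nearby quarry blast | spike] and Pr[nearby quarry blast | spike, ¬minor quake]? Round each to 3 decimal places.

Under noisy-OR, P(spike | causes) = 1 − (1−0.06)·∏(1−qᵢ) over the active causes.
Enumerate the 4 (nearby quarry blast, minor quake) configurations and weight by the priors:
  P(spike) = 0.06*0.91*0.85 + 0.7932*0.91*0.15 + 0.5112*0.09*0.85 + 0.892464*0.09*0.15
        = 0.046410 + 0.108272 + 0.039107 + 0.012048 = 0.205837
Keeping only the nearby quarry blast-present terms gives 0.051155, so
  P(nearby quarry blast | spike) = 0.051155 / 0.205837 ≈ 0.249

With the extra evidence:
P(spike | ¬minor quake) = 0.06·0.91 + 0.5112·0.09 = 0.054600 + 0.046008 = 0.100608
Restricting to configurations with nearby quarry blast present: 0.5112·0.09 = 0.046008.
So P(nearby quarry blast | spike, ¬minor quake) = 0.046008/0.100608 ≈ 0.457.

Pr[nearby quarry blast | spike] ≈ 0.249; Pr[nearby quarry blast | spike, ¬minor quake] ≈ 0.457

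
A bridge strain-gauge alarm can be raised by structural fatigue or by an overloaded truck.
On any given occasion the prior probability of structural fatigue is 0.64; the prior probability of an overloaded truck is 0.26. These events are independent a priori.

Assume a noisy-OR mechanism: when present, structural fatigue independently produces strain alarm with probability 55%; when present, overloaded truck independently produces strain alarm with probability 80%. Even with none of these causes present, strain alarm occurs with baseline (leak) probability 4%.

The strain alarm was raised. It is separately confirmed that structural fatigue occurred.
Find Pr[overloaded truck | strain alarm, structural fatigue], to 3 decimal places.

Pr[overloaded truck | strain alarm, structural fatigue] ≈ 0.361

Under noisy-OR, P(strain alarm | causes) = 1 − (1−0.04)·∏(1−qᵢ) over the active causes.
P(strain alarm | structural fatigue) = 0.568*0.74 + 0.9136*0.26 = 0.420320 + 0.237536 = 0.657856
Of this, 0.237536 comes from 0.9136*0.26 (the overloaded truck=true cases).
P(overloaded truck | strain alarm, structural fatigue) = 0.237536 / 0.657856 ≈ 0.361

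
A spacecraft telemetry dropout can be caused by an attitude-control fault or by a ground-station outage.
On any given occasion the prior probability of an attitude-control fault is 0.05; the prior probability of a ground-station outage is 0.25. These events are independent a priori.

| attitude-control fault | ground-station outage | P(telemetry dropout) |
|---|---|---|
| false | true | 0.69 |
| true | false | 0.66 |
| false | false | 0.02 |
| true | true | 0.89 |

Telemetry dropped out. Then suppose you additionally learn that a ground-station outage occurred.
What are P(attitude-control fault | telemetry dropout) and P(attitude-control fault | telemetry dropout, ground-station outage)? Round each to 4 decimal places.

P(attitude-control fault | telemetry dropout) ≈ 0.1676; P(attitude-control fault | telemetry dropout, ground-station outage) ≈ 0.0636

Sum P(telemetry dropout|·) weighted by the priors over the 4 (attitude-control fault, ground-station outage) configurations:
  P(telemetry dropout) = 0.02·0.95·0.75 + 0.69·0.95·0.25 + 0.66·0.05·0.75 + 0.89·0.05·0.25
        = 0.014250 + 0.163875 + 0.024750 + 0.011125 = 0.214000
The terms with attitude-control fault present sum to 0.035875, so
  P(attitude-control fault | telemetry dropout) = 0.035875 / 0.214000 ≈ 0.1676

Now condition on the additional information:
Sum P(telemetry dropout|·) weighted by the priors over both values of attitude-control fault:
  P(telemetry dropout | ground-station outage) = 0.69×0.95 + 0.89×0.05
        = 0.655500 + 0.044500 = 0.700000
Keeping only the attitude-control fault-present terms gives 0.044500, so
  P(attitude-control fault | telemetry dropout, ground-station outage) = 0.044500 / 0.700000 ≈ 0.0636
Conditioning on ground-station outage lowers the posterior on attitude-control fault: the classic explaining-away effect in a common-effect structure.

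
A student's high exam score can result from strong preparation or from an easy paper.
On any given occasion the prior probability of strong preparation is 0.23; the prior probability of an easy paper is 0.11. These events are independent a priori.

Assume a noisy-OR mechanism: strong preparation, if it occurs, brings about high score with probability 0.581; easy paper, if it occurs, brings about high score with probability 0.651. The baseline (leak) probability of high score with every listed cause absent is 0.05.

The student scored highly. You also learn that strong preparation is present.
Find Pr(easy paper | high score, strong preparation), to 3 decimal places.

Under noisy-OR, P(high score | causes) = 1 − (1−0.05)·∏(1−qᵢ) over the active causes.
P(high score | strong preparation) = 0.60195*0.89 + 0.861081*0.11 = 0.535736 + 0.094719 = 0.630455
Of this, 0.094719 comes from 0.861081*0.11 (the easy paper=true cases).
P(easy paper | high score, strong preparation) = 0.094719 / 0.630455 ≈ 0.150

Pr(easy paper | high score, strong preparation) ≈ 0.150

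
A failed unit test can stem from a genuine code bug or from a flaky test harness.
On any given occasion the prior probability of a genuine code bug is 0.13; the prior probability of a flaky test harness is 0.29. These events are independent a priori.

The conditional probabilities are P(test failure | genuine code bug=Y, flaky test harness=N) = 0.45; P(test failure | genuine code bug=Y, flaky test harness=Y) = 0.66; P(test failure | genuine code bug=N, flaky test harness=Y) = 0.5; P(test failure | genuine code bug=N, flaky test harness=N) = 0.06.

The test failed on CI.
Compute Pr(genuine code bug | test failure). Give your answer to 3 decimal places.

Enumerate the 4 (genuine code bug, flaky test harness) configurations and weight by the priors:
  P(test failure) = 0.06·0.87·0.71 + 0.5·0.87·0.29 + 0.45·0.13·0.71 + 0.66·0.13·0.29
        = 0.037062 + 0.126150 + 0.041535 + 0.024882 = 0.229629
Configurations with genuine code bug contribute 0.066417, so
  P(genuine code bug | test failure) = 0.066417 / 0.229629 ≈ 0.289

Pr(genuine code bug | test failure) ≈ 0.289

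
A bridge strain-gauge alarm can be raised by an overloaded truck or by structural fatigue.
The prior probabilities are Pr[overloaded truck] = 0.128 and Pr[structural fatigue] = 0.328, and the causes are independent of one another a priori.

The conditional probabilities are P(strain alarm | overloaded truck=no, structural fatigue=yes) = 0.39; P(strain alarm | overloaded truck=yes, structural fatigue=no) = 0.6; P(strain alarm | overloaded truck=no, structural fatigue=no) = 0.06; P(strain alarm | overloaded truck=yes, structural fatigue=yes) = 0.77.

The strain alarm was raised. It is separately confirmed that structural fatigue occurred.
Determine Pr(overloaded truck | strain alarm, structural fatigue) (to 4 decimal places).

Enumerate both values of overloaded truck and weight by the priors:
  P(strain alarm | structural fatigue) = 0.39·0.872 + 0.77·0.128
        = 0.340080 + 0.098560 = 0.438640
Configurations with overloaded truck contribute 0.098560, so
  P(overloaded truck | strain alarm, structural fatigue) = 0.098560 / 0.438640 ≈ 0.2247

Pr(overloaded truck | strain alarm, structural fatigue) ≈ 0.2247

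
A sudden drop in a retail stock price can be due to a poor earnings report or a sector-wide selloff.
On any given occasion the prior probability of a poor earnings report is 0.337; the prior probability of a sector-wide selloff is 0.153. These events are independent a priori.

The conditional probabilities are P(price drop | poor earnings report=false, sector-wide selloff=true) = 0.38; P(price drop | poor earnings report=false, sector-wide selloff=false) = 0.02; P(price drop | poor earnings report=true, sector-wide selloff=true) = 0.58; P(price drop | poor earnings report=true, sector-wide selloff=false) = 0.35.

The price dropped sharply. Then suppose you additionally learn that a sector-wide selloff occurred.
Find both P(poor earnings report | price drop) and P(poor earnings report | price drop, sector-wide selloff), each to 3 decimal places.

P(poor earnings report | price drop) ≈ 0.723; P(poor earnings report | price drop, sector-wide selloff) ≈ 0.437

P(price drop) = 0.02·0.663·0.847 + 0.38·0.663·0.153 + 0.35·0.337·0.847 + 0.58·0.337·0.153 = 0.011231 + 0.038547 + 0.099904 + 0.029905 = 0.179587
Restricting to configurations with poor earnings report present: 0.099904 + 0.029905 = 0.129809.
So P(poor earnings report | price drop) = 0.129809/0.179587 ≈ 0.723.

With the extra evidence:
By total probability over both values of poor earnings report:
  P(price drop | sector-wide selloff) = 0.38×0.663 + 0.58×0.337
        = 0.251940 + 0.195460 = 0.447400
Configurations with poor earnings report contribute 0.195460, so
  P(poor earnings report | price drop, sector-wide selloff) = 0.195460 / 0.447400 ≈ 0.437
The drop from 0.723 to 0.437 is the explaining-away (discounting) effect.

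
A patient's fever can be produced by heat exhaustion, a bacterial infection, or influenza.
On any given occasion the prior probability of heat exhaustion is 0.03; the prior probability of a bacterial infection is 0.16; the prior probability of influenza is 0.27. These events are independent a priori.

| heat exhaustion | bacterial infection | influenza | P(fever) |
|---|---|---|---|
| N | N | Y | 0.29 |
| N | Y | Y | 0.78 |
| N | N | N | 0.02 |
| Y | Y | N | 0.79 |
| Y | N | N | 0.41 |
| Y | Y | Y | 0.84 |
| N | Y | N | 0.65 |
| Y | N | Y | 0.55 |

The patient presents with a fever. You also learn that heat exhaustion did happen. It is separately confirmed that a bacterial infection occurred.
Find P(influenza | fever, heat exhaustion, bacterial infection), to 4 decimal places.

P(influenza | fever, heat exhaustion, bacterial infection) ≈ 0.2823

Enumerate both values of influenza and weight by the priors:
  P(fever | heat exhaustion, bacterial infection) = 0.79·0.73 + 0.84·0.27
        = 0.576700 + 0.226800 = 0.803500
Configurations with influenza contribute 0.226800, so
  P(influenza | fever, heat exhaustion, bacterial infection) = 0.226800 / 0.803500 ≈ 0.2823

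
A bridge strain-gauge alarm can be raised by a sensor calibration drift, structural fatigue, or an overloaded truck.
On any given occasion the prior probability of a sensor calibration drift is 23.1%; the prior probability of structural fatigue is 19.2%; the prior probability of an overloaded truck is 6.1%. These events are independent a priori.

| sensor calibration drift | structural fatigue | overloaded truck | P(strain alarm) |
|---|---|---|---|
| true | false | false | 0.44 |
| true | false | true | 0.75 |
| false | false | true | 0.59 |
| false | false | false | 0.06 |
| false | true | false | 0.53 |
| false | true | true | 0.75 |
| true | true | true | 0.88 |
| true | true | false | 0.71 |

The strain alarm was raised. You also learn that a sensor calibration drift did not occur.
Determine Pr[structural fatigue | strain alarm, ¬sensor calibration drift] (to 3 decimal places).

Enumerate the 4 (structural fatigue, overloaded truck) configurations and weight by the priors:
  P(strain alarm | ¬sensor calibration drift) = 0.06*0.808*0.939 + 0.59*0.808*0.061 + 0.53*0.192*0.939 + 0.75*0.192*0.061
        = 0.045523 + 0.029080 + 0.095553 + 0.008784 = 0.178940
The terms with structural fatigue present sum to 0.104337, so
  P(structural fatigue | strain alarm, ¬sensor calibration drift) = 0.104337 / 0.178940 ≈ 0.583

Pr[structural fatigue | strain alarm, ¬sensor calibration drift] ≈ 0.583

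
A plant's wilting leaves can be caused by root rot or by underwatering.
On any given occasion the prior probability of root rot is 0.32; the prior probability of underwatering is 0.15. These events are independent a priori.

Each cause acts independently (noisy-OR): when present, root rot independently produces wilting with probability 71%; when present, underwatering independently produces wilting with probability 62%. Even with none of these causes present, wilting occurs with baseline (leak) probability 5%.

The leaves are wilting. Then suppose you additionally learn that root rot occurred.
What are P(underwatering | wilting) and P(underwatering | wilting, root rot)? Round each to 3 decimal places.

P(underwatering | wilting) ≈ 0.324; P(underwatering | wilting, root rot) ≈ 0.179

Under noisy-OR, P(wilting | causes) = 1 − (1−0.05)·∏(1−qᵢ) over the active causes.
By total probability over the 4 (root rot, underwatering) configurations:
  P(wilting) = 0.05·0.68·0.85 + 0.639·0.68·0.15 + 0.7245·0.32·0.85 + 0.89531·0.32·0.15
        = 0.028900 + 0.065178 + 0.197064 + 0.042975 = 0.334117
Keeping only the underwatering-present terms gives 0.108153, so
  P(underwatering | wilting) = 0.108153 / 0.334117 ≈ 0.324

With the extra evidence:
Enumerate both values of underwatering and weight by the priors:
  P(wilting | root rot) = 0.7245×0.85 + 0.89531×0.15
        = 0.615825 + 0.134297 = 0.750122
The terms with underwatering present sum to 0.134297, so
  P(underwatering | wilting, root rot) = 0.134297 / 0.750122 ≈ 0.179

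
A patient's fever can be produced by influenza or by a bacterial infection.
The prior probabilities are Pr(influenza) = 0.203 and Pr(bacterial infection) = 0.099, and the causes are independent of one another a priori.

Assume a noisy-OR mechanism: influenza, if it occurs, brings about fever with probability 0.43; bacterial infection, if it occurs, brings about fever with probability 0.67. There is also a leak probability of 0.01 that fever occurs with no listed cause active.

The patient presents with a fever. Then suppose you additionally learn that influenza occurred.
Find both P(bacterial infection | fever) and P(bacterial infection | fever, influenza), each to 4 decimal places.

P(bacterial infection | fever) ≈ 0.4444; P(bacterial infection | fever, influenza) ≈ 0.1703

Under noisy-OR, P(fever | causes) = 1 − (1−0.01)·∏(1−qᵢ) over the active causes.
Sum P(fever|·) weighted by the priors over the 4 (influenza, bacterial infection) configurations:
  P(fever) = 0.01·0.797·0.901 + 0.6733·0.797·0.099 + 0.4357·0.203·0.901 + 0.813781·0.203·0.099
        = 0.007181 + 0.053125 + 0.079691 + 0.016355 = 0.156352
Configurations with bacterial infection contribute 0.069480, so
  P(bacterial infection | fever) = 0.069480 / 0.156352 ≈ 0.4444

Now condition on the additional information:
P(fever | influenza) = 0.4357*0.901 + 0.813781*0.099 = 0.392566 + 0.080564 = 0.473130
Of this, 0.080564 comes from 0.813781*0.099 (the bacterial infection=true cases).
Hence the posterior is 0.080564/0.473130 ≈ 0.1703.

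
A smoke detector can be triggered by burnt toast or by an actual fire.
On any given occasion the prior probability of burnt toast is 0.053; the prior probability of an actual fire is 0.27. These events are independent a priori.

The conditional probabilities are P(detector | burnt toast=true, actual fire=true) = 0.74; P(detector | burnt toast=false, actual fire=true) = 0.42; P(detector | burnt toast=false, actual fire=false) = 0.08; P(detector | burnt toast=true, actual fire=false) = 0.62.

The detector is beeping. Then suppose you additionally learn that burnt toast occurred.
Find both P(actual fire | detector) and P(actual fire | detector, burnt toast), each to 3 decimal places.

P(actual fire | detector) ≈ 0.598; P(actual fire | detector, burnt toast) ≈ 0.306

P(detector) = 0.08*0.947*0.73 + 0.42*0.947*0.27 + 0.62*0.053*0.73 + 0.74*0.053*0.27 = 0.055305 + 0.107390 + 0.023988 + 0.010589 = 0.197272
Restricting to configurations with actual fire present: 0.107390 + 0.010589 = 0.117979.
Hence the posterior is 0.117979/0.197272 ≈ 0.598.

Now condition on the additional information:
Weight on actual fire=true, given the evidence: 0.74*0.27 = 0.199800
The normalizing constant is 0.62*0.73 + 0.74*0.27 = 0.652400
P(actual fire | detector, burnt toast) = 0.199800/0.652400 ≈ 0.306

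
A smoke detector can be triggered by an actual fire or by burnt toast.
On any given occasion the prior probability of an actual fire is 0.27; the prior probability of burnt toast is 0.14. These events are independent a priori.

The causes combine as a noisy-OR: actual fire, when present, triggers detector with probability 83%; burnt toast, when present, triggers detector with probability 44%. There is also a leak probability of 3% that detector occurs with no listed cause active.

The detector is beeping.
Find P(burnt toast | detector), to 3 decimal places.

P(burnt toast | detector) ≈ 0.276

Under noisy-OR, P(detector | causes) = 1 − (1−0.03)·∏(1−qᵢ) over the active causes.
Weight on burnt toast=true, given the evidence: 0.046685 + 0.034309 = 0.080994
Denominator P(detector): 0.03*0.73*0.86 + 0.4568*0.73*0.14 + 0.8351*0.27*0.86 + 0.907656*0.27*0.14 = 0.293738
P(burnt toast | detector) = 0.080994/0.293738 ≈ 0.276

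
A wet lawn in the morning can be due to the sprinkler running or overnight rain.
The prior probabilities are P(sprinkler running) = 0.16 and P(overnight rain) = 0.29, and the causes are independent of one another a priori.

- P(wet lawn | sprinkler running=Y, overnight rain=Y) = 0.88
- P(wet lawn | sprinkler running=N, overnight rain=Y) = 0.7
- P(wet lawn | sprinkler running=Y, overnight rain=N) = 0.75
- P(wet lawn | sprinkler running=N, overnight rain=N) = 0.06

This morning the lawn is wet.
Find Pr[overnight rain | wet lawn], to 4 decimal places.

Pr[overnight rain | wet lawn] ≈ 0.6360

Enumerate the 4 (sprinkler running, overnight rain) configurations and weight by the priors:
  P(wet lawn) = 0.06*0.84*0.71 + 0.7*0.84*0.29 + 0.75*0.16*0.71 + 0.88*0.16*0.29
        = 0.035784 + 0.170520 + 0.085200 + 0.040832 = 0.332336
Configurations with overnight rain contribute 0.211352, so
  P(overnight rain | wet lawn) = 0.211352 / 0.332336 ≈ 0.6360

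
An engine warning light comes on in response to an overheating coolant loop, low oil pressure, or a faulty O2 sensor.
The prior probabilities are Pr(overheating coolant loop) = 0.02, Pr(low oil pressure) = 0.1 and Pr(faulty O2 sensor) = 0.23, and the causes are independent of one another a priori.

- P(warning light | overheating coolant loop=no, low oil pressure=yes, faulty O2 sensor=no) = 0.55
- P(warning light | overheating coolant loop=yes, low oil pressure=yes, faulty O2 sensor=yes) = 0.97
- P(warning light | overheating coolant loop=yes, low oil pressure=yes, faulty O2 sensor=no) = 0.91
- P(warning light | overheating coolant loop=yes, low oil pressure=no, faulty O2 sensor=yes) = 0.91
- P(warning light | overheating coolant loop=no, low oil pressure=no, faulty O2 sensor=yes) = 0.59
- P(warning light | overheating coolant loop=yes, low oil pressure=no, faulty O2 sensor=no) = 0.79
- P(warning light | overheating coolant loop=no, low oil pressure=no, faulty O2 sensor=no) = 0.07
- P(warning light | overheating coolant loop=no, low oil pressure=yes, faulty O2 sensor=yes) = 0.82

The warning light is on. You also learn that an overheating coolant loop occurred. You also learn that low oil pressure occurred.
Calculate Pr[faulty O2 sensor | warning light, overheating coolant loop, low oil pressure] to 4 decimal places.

Sum P(warning light|·) weighted by the priors over both values of faulty O2 sensor:
  P(warning light | overheating coolant loop, low oil pressure) = 0.91·0.77 + 0.97·0.23
        = 0.700700 + 0.223100 = 0.923800
Keeping only the faulty O2 sensor-present terms gives 0.223100, so
  P(faulty O2 sensor | warning light, overheating coolant loop, low oil pressure) = 0.223100 / 0.923800 ≈ 0.2415

Pr[faulty O2 sensor | warning light, overheating coolant loop, low oil pressure] ≈ 0.2415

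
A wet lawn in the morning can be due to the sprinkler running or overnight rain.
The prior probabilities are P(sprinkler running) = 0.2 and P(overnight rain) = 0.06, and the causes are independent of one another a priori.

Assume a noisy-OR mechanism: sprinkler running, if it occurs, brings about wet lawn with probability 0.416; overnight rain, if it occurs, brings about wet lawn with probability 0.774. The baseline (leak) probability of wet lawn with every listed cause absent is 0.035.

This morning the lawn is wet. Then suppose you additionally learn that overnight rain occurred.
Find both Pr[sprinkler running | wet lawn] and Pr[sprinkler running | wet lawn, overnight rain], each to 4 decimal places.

Pr[sprinkler running | wet lawn] ≈ 0.5917; Pr[sprinkler running | wet lawn, overnight rain] ≈ 0.2181

Under noisy-OR, P(wet lawn | causes) = 1 − (1−0.035)·∏(1−qᵢ) over the active causes.
Sum P(wet lawn|·) weighted by the priors over the 4 (sprinkler running, overnight rain) configurations:
  P(wet lawn) = 0.035·0.8·0.94 + 0.78191·0.8·0.06 + 0.43644·0.2·0.94 + 0.872635·0.2·0.06
        = 0.026320 + 0.037532 + 0.082051 + 0.010472 = 0.156375
Configurations with sprinkler running contribute 0.092523, so
  P(sprinkler running | wet lawn) = 0.092523 / 0.156375 ≈ 0.5917

Now condition on the additional information:
Enumerate both values of sprinkler running and weight by the priors:
  P(wet lawn | overnight rain) = 0.78191×0.8 + 0.872635×0.2
        = 0.625528 + 0.174527 = 0.800055
Configurations with sprinkler running contribute 0.174527, so
  P(sprinkler running | wet lawn, overnight rain) = 0.174527 / 0.800055 ≈ 0.2181
The drop from 0.5917 to 0.2181 is the explaining-away (discounting) effect.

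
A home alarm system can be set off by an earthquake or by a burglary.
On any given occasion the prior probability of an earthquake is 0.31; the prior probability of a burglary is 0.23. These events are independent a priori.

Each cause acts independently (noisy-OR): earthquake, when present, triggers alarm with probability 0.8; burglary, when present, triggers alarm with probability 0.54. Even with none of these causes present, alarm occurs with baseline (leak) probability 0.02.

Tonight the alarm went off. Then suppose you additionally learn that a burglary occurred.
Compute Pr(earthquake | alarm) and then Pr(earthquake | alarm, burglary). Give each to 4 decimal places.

Under noisy-OR, P(alarm | causes) = 1 − (1−0.02)·∏(1−qᵢ) over the active causes.
For the numerator, keep only earthquake=true terms: 0.191915 + 0.064872 = 0.256787
The normalizing constant is 0.02·0.69·0.77 + 0.5492·0.69·0.23 + 0.804·0.31·0.77 + 0.90984·0.31·0.23 = 0.354571
P(earthquake | alarm) = 0.256787/0.354571 ≈ 0.7242

Now also conditioning on burglary=true:
By total probability over both values of earthquake:
  P(alarm | burglary) = 0.5492·0.69 + 0.90984·0.31
        = 0.378948 + 0.282050 = 0.660998
Configurations with earthquake contribute 0.282050, so
  P(earthquake | alarm, burglary) = 0.282050 / 0.660998 ≈ 0.4267

Pr(earthquake | alarm) ≈ 0.7242; Pr(earthquake | alarm, burglary) ≈ 0.4267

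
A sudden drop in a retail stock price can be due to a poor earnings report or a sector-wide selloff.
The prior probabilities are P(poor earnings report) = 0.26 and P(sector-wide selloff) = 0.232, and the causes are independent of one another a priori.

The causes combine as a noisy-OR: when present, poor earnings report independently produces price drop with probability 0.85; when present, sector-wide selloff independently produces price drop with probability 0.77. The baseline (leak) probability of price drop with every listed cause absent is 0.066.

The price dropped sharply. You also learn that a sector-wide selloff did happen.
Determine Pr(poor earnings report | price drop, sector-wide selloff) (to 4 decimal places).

Under noisy-OR, P(price drop | causes) = 1 − (1−0.066)·∏(1−qᵢ) over the active causes.
For the numerator, keep only poor earnings report=true terms: 0.967777*0.26 = 0.251622
Denominator P(price drop | sector-wide selloff): 0.78518*0.74 + 0.967777*0.26 = 0.832655
Posterior = 0.251622 / 0.832655 ≈ 0.3022

Pr(poor earnings report | price drop, sector-wide selloff) ≈ 0.3022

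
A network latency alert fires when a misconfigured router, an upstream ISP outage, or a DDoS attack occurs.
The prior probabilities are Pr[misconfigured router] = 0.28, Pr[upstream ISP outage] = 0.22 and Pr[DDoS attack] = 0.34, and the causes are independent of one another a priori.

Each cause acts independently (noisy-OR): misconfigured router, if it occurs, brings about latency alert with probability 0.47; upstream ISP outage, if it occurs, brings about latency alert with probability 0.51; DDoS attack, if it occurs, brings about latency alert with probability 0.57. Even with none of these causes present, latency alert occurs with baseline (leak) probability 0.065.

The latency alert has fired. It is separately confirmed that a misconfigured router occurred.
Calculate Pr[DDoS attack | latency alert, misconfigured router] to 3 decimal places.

Pr[DDoS attack | latency alert, misconfigured router] ≈ 0.427

Under noisy-OR, P(latency alert | causes) = 1 − (1−0.065)·∏(1−qᵢ) over the active causes.
Sum P(latency alert|·) weighted by the priors over the 4 (upstream ISP outage, DDoS attack) configurations:
  P(latency alert | misconfigured router) = 0.50445×0.78×0.66 + 0.786913×0.78×0.34 + 0.757181×0.22×0.66 + 0.895588×0.22×0.34
        = 0.259691 + 0.208689 + 0.109943 + 0.066990 = 0.645313
Configurations with DDoS attack contribute 0.275679, so
  P(DDoS attack | latency alert, misconfigured router) = 0.275679 / 0.645313 ≈ 0.427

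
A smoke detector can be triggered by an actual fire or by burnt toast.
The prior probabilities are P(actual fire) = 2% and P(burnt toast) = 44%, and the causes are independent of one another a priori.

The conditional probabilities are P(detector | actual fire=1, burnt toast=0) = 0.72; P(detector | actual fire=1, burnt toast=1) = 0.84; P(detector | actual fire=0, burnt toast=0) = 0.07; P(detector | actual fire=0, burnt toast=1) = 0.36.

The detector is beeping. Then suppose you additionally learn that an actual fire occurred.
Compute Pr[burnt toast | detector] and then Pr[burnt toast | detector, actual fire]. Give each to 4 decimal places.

Sum P(detector|·) weighted by the priors over the 4 (actual fire, burnt toast) configurations:
  P(detector) = 0.07·0.98·0.56 + 0.36·0.98·0.44 + 0.72·0.02·0.56 + 0.84·0.02·0.44
        = 0.038416 + 0.155232 + 0.008064 + 0.007392 = 0.209104
The terms with burnt toast present sum to 0.162624, so
  P(burnt toast | detector) = 0.162624 / 0.209104 ≈ 0.7777

Now also conditioning on actual fire=true:
P(detector | actual fire) = 0.72·0.56 + 0.84·0.44 = 0.403200 + 0.369600 = 0.772800
Restricting to configurations with burnt toast present: 0.84·0.44 = 0.369600.
So P(burnt toast | detector, actual fire) = 0.369600/0.772800 ≈ 0.4783.

Pr[burnt toast | detector] ≈ 0.7777; Pr[burnt toast | detector, actual fire] ≈ 0.4783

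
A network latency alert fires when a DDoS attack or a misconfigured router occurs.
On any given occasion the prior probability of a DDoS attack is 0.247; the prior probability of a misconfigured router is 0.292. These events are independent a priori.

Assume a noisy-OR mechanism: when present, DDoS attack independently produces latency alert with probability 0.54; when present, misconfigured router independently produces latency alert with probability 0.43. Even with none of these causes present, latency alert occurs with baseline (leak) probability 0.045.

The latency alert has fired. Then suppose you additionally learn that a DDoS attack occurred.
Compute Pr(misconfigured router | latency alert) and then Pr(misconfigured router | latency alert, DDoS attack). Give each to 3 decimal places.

Under noisy-OR, P(latency alert | causes) = 1 − (1−0.045)·∏(1−qᵢ) over the active causes.
Sum P(latency alert|·) weighted by the priors over the 4 (DDoS attack, misconfigured router) configurations:
  P(latency alert) = 0.045·0.753·0.708 + 0.45565·0.753·0.292 + 0.5607·0.247·0.708 + 0.749599·0.247·0.292
        = 0.023991 + 0.100186 + 0.098053 + 0.054064 = 0.276294
Keeping only the misconfigured router-present terms gives 0.154250, so
  P(misconfigured router | latency alert) = 0.154250 / 0.276294 ≈ 0.558

With the extra evidence:
P(latency alert | DDoS attack) = 0.5607*0.708 + 0.749599*0.292 = 0.396976 + 0.218883 = 0.615859
Of this, 0.218883 comes from 0.749599*0.292 (the misconfigured router=true cases).
P(misconfigured router | latency alert, DDoS attack) = 0.218883 / 0.615859 ≈ 0.355
The drop from 0.558 to 0.355 is the explaining-away (discounting) effect.

Pr(misconfigured router | latency alert) ≈ 0.558; Pr(misconfigured router | latency alert, DDoS attack) ≈ 0.355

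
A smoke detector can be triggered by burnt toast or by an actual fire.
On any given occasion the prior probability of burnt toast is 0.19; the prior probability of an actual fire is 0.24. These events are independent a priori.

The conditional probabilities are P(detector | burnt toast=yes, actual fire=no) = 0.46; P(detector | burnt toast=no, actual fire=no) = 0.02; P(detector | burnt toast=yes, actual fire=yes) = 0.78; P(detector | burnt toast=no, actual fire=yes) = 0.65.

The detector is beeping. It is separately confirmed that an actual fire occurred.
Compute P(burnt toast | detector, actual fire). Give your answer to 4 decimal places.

P(detector | actual fire) = 0.65×0.81 + 0.78×0.19 = 0.526500 + 0.148200 = 0.674700
The burnt toast-present share is 0.78×0.19 = 0.148200.
P(burnt toast | detector, actual fire) = 0.148200 / 0.674700 ≈ 0.2197

P(burnt toast | detector, actual fire) ≈ 0.2197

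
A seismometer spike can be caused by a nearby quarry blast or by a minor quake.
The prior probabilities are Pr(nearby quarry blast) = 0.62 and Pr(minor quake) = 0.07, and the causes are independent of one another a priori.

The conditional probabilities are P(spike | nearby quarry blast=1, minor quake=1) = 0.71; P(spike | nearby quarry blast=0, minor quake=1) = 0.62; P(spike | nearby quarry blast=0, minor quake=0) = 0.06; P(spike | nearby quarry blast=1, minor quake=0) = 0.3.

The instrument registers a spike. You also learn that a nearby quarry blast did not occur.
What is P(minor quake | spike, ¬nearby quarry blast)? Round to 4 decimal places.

P(minor quake | spike, ¬nearby quarry blast) ≈ 0.4375

By total probability over both values of minor quake:
  P(spike | ¬nearby quarry blast) = 0.06*0.93 + 0.62*0.07
        = 0.055800 + 0.043400 = 0.099200
Keeping only the minor quake-present terms gives 0.043400, so
  P(minor quake | spike, ¬nearby quarry blast) = 0.043400 / 0.099200 ≈ 0.4375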